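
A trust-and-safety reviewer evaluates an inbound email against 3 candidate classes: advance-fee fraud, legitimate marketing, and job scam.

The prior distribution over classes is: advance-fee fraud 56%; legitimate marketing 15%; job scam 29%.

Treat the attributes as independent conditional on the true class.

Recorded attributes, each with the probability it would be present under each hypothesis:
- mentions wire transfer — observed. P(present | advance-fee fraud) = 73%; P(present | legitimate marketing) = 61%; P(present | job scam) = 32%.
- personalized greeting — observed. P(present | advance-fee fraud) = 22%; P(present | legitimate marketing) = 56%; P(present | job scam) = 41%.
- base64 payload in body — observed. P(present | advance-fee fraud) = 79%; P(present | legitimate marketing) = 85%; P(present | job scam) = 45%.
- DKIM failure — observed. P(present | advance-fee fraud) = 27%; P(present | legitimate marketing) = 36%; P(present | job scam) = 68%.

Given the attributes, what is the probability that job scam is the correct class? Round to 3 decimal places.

0.250

By Bayes' rule with conditional independence, the unnormalized weight for each hypothesis is prior × ∏ likelihoods:
  advance-fee fraud: 0.56 × 0.73 × 0.22 × 0.79 × 0.27 = 0.019183
  legitimate marketing: 0.15 × 0.61 × 0.56 × 0.85 × 0.36 = 0.015679
  job scam: 0.29 × 0.32 × 0.41 × 0.45 × 0.68 = 0.011643
The unnormalized weights sum to 0.046505.
P(job scam | evidence) = 0.011643 / 0.046505 ≈ 0.250.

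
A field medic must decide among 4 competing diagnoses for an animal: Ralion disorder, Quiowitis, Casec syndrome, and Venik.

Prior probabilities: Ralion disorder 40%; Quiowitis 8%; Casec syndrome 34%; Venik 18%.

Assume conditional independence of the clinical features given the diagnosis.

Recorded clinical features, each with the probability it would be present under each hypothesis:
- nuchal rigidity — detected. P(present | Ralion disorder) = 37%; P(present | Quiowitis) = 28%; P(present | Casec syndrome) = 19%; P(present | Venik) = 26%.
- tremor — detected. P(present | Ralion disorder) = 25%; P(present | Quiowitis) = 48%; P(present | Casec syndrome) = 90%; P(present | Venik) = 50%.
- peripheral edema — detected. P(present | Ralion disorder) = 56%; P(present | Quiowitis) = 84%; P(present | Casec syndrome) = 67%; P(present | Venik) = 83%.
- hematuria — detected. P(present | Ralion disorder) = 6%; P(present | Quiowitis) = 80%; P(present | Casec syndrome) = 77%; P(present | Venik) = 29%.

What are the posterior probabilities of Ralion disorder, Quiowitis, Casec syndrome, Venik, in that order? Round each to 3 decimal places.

By Bayes' rule with conditional independence, the unnormalized weight for each hypothesis is prior × ∏ likelihoods:
  Ralion disorder: 0.40 × 0.37 × 0.25 × 0.56 × 0.06 = 0.0012432
  Quiowitis: 0.08 × 0.28 × 0.48 × 0.84 × 0.80 = 0.0072253
  Casec syndrome: 0.34 × 0.19 × 0.90 × 0.67 × 0.77 = 0.029994
  Venik: 0.18 × 0.26 × 0.50 × 0.83 × 0.29 = 0.0056324
The unnormalized weights sum to 0.044095.
P(Ralion disorder | evidence) = 0.0012432 / 0.044095 ≈ 0.028
P(Quiowitis | evidence) = 0.0072253 / 0.044095 ≈ 0.164
P(Casec syndrome | evidence) = 0.029994 / 0.044095 ≈ 0.680
P(Venik | evidence) = 0.0056324 / 0.044095 ≈ 0.128

0.028, 0.164, 0.680, 0.128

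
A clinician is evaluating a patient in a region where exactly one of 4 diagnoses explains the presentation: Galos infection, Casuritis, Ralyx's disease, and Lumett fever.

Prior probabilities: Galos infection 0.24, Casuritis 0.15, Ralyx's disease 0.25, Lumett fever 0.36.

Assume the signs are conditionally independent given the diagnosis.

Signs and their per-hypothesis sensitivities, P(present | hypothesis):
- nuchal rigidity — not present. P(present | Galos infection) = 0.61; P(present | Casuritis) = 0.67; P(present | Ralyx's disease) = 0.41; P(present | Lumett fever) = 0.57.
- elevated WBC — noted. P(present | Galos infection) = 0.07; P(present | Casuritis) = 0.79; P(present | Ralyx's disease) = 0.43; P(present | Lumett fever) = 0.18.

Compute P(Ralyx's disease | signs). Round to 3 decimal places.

Multiply each prior by the joint likelihood of the sign pattern (using 1 − P(present | H) for each absent sign):
  Galos infection: 0.24 × (1 − 0.61) × 0.07 = 0.006552
  Casuritis: 0.15 × (1 − 0.67) × 0.79 = 0.039105
  Ralyx's disease: 0.25 × (1 − 0.41) × 0.43 = 0.063425
  Lumett fever: 0.36 × (1 − 0.57) × 0.18 = 0.027864
Marginal likelihood of the evidence = 0.13695.
P(Ralyx's disease | evidence) = 0.063425 / 0.13695 ≈ 0.463.

0.463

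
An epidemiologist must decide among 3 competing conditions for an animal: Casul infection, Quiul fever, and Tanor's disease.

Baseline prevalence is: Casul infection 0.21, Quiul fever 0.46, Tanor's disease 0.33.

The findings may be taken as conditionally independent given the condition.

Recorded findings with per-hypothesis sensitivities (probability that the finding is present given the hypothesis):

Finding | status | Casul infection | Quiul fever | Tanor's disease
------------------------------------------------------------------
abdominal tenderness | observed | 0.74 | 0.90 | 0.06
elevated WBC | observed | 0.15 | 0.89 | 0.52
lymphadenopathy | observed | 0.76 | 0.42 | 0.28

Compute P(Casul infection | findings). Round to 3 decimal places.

For each hypothesis, the unnormalized posterior weight is prior × product of the finding likelihoods:
  Casul infection: 0.21 × 0.74 × 0.15 × 0.76 = 0.017716
  Quiul fever: 0.46 × 0.90 × 0.89 × 0.42 = 0.15475
  Tanor's disease: 0.33 × 0.06 × 0.52 × 0.28 = 0.0028829
Normalizing constant Z = 0.017716 + 0.15475 + 0.0028829 = 0.17535.
P(Casul infection | evidence) = 0.017716 / 0.17535 ≈ 0.101.

0.101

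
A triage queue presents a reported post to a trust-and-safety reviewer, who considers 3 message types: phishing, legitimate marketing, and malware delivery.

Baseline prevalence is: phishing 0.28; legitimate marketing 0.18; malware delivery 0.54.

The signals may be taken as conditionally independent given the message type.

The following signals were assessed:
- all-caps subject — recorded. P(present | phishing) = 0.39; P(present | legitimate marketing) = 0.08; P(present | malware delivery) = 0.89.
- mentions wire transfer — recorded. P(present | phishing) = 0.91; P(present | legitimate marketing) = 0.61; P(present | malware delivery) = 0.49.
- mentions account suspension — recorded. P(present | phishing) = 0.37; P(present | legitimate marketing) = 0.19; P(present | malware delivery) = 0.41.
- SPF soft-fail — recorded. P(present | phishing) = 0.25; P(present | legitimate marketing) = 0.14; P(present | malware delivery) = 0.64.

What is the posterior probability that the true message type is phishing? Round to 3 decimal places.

By Bayes' rule with conditional independence, the unnormalized weight for each hypothesis is prior × ∏ likelihoods:
  phishing: 0.28 × 0.39 × 0.91 × 0.37 × 0.25 = 0.0091919
  legitimate marketing: 0.18 × 0.08 × 0.61 × 0.19 × 0.14 = 0.00023365
  malware delivery: 0.54 × 0.89 × 0.49 × 0.41 × 0.64 = 0.061794
The unnormalized weights sum to 0.071219.
P(phishing | evidence) = 0.0091919 / 0.071219 ≈ 0.129.

0.129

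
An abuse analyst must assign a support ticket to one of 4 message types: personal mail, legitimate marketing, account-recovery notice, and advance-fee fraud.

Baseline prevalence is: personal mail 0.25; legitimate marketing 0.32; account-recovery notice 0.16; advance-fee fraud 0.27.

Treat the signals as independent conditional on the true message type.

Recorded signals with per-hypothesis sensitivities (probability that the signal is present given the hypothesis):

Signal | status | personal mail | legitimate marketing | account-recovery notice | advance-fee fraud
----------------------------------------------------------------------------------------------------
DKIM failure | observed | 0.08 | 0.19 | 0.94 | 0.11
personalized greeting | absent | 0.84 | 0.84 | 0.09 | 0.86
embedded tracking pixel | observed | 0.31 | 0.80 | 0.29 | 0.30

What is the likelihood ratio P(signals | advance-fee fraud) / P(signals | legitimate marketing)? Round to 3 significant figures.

Take the product of per-signal likelihoods under each hypothesis (using 1 − P(present | H) for each absent signal), then divide.
  advance-fee fraud: 0.11 × (1 − 0.86) × 0.30 = 0.00462
  legitimate marketing: 0.19 × (1 − 0.84) × 0.80 = 0.02432
Bayes factor = 0.00462 / 0.02432 ≈ 0.190

0.190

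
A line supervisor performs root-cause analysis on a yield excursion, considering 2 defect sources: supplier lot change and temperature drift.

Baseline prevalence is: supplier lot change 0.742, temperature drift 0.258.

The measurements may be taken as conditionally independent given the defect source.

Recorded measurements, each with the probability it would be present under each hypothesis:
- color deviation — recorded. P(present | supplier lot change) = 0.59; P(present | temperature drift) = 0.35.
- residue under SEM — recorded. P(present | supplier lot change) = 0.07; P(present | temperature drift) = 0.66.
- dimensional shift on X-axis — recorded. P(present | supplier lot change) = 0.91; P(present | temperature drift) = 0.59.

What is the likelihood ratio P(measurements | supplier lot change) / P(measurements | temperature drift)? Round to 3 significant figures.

The Bayes factor is the ratio of the joint likelihoods of the measurement pattern under the two hypotheses.
  supplier lot change: 0.59 × 0.07 × 0.91 = 0.037583
  temperature drift: 0.35 × 0.66 × 0.59 = 0.13629
Bayes factor = 0.037583 / 0.13629 ≈ 0.276

0.276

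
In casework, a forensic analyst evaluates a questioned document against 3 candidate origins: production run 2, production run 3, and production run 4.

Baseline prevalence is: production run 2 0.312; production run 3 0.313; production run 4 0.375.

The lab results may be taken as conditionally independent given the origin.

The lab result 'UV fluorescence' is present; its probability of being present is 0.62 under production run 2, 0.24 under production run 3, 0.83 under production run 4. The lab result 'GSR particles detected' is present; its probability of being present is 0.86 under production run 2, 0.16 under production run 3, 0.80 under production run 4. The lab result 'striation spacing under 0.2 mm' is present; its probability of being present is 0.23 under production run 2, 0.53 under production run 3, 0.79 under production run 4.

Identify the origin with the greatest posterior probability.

production run 4

For each hypothesis, the unnormalized posterior weight is prior × product of the lab result likelihoods:
  production run 2: 0.312 × 0.62 × 0.86 × 0.23 = 0.038262
  production run 3: 0.313 × 0.24 × 0.16 × 0.53 = 0.0063702
  production run 4: 0.375 × 0.83 × 0.80 × 0.79 = 0.19671
The unnormalized weights sum to 0.24134.
P(production run 2 | evidence) ≈ 0.038262 / 0.24134 ≈ 0.159
P(production run 3 | evidence) ≈ 0.0063702 / 0.24134 ≈ 0.026
P(production run 4 | evidence) ≈ 0.19671 / 0.24134 ≈ 0.815
The largest is 0.815, so production run 4 is most probable.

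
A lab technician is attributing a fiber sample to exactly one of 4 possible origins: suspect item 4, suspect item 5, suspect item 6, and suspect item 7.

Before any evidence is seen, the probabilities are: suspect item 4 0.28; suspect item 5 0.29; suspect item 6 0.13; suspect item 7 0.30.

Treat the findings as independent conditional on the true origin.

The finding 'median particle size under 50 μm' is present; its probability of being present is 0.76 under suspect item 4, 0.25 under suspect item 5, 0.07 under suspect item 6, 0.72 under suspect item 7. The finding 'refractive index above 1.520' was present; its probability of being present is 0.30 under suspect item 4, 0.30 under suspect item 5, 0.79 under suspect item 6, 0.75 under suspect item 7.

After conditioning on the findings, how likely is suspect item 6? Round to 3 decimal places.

For each hypothesis, the unnormalized posterior weight is prior × product of the finding likelihoods:
  suspect item 4: 0.28 × 0.76 × 0.30 = 0.06384
  suspect item 5: 0.29 × 0.25 × 0.30 = 0.02175
  suspect item 6: 0.13 × 0.07 × 0.79 = 0.007189
  suspect item 7: 0.30 × 0.72 × 0.75 = 0.162
Normalizing constant Z = 0.06384 + 0.02175 + 0.007189 + 0.162 = 0.25478.
P(suspect item 6 | evidence) = 0.007189 / 0.25478 ≈ 0.028.

0.028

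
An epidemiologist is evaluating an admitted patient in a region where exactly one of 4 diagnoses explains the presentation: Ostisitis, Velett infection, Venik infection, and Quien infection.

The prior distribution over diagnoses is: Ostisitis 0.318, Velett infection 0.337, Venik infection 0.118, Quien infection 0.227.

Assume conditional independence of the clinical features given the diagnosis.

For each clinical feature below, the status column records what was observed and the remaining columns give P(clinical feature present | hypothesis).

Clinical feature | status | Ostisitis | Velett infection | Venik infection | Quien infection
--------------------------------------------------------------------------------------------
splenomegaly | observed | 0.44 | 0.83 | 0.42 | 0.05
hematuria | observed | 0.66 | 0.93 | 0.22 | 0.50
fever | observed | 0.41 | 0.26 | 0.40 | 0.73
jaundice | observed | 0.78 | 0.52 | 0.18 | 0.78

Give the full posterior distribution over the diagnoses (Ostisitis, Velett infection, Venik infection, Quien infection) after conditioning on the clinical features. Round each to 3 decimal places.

For each hypothesis, the unnormalized posterior weight is prior × product of the clinical feature likelihoods:
  Ostisitis: 0.318 × 0.44 × 0.66 × 0.41 × 0.78 = 0.029533
  Velett infection: 0.337 × 0.83 × 0.93 × 0.26 × 0.52 = 0.03517
  Venik infection: 0.118 × 0.42 × 0.22 × 0.40 × 0.18 = 0.00078503
  Quien infection: 0.227 × 0.05 × 0.50 × 0.73 × 0.78 = 0.0032313
Normalizing constant Z = 0.029533 + 0.03517 + 0.00078503 + 0.0032313 = 0.068719.
P(Ostisitis | evidence) = 0.029533 / 0.068719 ≈ 0.430
P(Velett infection | evidence) = 0.03517 / 0.068719 ≈ 0.512
P(Venik infection | evidence) = 0.00078503 / 0.068719 ≈ 0.011
P(Quien infection | evidence) = 0.0032313 / 0.068719 ≈ 0.047

0.430, 0.512, 0.011, 0.047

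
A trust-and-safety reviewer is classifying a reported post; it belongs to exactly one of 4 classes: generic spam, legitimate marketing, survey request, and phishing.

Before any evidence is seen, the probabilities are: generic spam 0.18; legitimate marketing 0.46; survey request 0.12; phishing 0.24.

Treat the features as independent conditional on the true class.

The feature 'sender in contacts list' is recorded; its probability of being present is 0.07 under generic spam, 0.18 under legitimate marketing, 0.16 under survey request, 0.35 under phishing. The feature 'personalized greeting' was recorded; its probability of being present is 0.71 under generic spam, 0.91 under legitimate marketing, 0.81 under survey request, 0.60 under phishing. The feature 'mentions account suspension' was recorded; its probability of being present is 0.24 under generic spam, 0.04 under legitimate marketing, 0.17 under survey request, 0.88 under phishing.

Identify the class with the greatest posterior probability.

phishing

By Bayes' rule with conditional independence, the unnormalized weight for each hypothesis is prior × ∏ likelihoods:
  generic spam: 0.18 × 0.07 × 0.71 × 0.24 = 0.002147
  legitimate marketing: 0.46 × 0.18 × 0.91 × 0.04 = 0.0030139
  survey request: 0.12 × 0.16 × 0.81 × 0.17 = 0.0026438
  phishing: 0.24 × 0.35 × 0.60 × 0.88 = 0.044352
Marginal likelihood of the evidence = 0.052157.
P(generic spam | evidence) ≈ 0.002147 / 0.052157 ≈ 0.041
P(legitimate marketing | evidence) ≈ 0.0030139 / 0.052157 ≈ 0.058
P(survey request | evidence) ≈ 0.0026438 / 0.052157 ≈ 0.051
P(phishing | evidence) ≈ 0.044352 / 0.052157 ≈ 0.850
The largest is 0.850, so phishing is most probable.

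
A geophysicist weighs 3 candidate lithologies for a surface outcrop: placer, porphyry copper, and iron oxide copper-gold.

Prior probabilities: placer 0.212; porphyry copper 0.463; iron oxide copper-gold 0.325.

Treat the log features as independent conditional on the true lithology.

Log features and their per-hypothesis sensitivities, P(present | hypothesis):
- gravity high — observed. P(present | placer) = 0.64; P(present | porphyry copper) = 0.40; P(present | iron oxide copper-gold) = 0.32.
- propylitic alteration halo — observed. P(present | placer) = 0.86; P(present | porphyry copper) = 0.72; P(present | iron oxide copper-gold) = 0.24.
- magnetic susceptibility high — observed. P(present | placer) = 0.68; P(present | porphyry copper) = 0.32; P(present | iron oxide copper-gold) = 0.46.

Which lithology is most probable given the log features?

placer

For each hypothesis, the unnormalized posterior weight is prior × product of the log feature likelihoods:
  placer: 0.212 × 0.64 × 0.86 × 0.68 = 0.079346
  porphyry copper: 0.463 × 0.40 × 0.72 × 0.32 = 0.04267
  iron oxide copper-gold: 0.325 × 0.32 × 0.24 × 0.46 = 0.011482
The unnormalized weights sum to 0.1335.
P(placer | evidence) ≈ 0.079346 / 0.1335 ≈ 0.594
P(porphyry copper | evidence) ≈ 0.04267 / 0.1335 ≈ 0.320
P(iron oxide copper-gold | evidence) ≈ 0.011482 / 0.1335 ≈ 0.086
The largest is 0.594, so placer is most probable.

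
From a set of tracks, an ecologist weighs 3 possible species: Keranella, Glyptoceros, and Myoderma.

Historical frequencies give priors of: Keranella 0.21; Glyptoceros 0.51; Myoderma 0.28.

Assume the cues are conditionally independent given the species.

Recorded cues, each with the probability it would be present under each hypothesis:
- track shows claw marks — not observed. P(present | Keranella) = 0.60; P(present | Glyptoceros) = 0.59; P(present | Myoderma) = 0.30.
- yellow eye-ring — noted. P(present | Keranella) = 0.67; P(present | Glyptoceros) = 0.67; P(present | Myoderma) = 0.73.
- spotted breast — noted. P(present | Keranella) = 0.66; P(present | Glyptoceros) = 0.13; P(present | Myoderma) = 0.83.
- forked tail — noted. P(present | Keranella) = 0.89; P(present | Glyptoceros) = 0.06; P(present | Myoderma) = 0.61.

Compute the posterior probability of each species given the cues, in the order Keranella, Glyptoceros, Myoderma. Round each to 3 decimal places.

For each hypothesis, the unnormalized posterior weight is prior × product of the cue likelihoods (using 1 − P(present | H) for each absent cue):
  Keranella: 0.21 × (1 − 0.60) × 0.67 × 0.66 × 0.89 = 0.033059
  Glyptoceros: 0.51 × (1 − 0.59) × 0.67 × 0.13 × 0.06 = 0.0010928
  Myoderma: 0.28 × (1 − 0.30) × 0.73 × 0.83 × 0.61 = 0.072441
Marginal likelihood of the evidence = 0.10659.
P(Keranella | evidence) = 0.033059 / 0.10659 ≈ 0.310
P(Glyptoceros | evidence) = 0.0010928 / 0.10659 ≈ 0.010
P(Myoderma | evidence) = 0.072441 / 0.10659 ≈ 0.680

0.310, 0.010, 0.680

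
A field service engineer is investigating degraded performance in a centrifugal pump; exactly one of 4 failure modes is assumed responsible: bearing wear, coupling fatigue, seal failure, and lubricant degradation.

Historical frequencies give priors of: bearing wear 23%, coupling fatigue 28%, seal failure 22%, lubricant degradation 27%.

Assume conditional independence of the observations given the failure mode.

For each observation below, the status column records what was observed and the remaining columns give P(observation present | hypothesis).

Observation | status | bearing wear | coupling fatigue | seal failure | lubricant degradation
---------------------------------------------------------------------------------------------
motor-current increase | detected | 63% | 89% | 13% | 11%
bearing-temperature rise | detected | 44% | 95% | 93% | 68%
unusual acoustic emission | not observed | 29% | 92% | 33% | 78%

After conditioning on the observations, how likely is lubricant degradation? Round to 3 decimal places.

By Bayes' rule with conditional independence, the unnormalized weight for each hypothesis is prior × ∏ likelihoods (using 1 − P(present | H) for each absent observation):
  bearing wear: 0.23 × 0.63 × 0.44 × (1 − 0.29) = 0.045267
  coupling fatigue: 0.28 × 0.89 × 0.95 × (1 − 0.92) = 0.018939
  seal failure: 0.22 × 0.13 × 0.93 × (1 − 0.33) = 0.017821
  lubricant degradation: 0.27 × 0.11 × 0.68 × (1 − 0.78) = 0.0044431
Marginal likelihood of the evidence = 0.08647.
P(lubricant degradation | evidence) = 0.0044431 / 0.08647 ≈ 0.051.

0.051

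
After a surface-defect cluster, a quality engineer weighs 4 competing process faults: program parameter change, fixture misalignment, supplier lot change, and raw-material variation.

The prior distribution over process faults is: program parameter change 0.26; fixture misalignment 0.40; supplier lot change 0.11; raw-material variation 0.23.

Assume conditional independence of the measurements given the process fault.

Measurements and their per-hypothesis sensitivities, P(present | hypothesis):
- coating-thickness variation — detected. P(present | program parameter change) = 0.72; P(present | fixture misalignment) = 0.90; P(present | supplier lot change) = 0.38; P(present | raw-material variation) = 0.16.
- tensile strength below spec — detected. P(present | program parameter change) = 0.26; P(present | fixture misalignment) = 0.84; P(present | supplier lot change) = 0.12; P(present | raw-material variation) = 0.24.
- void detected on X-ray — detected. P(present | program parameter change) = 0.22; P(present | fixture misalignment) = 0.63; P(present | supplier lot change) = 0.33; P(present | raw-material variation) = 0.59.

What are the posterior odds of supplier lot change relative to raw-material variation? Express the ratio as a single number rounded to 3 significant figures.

0.318

Posterior odds equal prior odds times the likelihood ratio; only the two competing hypotheses matter.
  supplier lot change: 0.11 × 0.38 × 0.12 × 0.33 = 0.0016553
  raw-material variation: 0.23 × 0.16 × 0.24 × 0.59 = 0.0052109
Odds(supplier lot change : raw-material variation) = 0.0016553 / 0.0052109 ≈ 0.318.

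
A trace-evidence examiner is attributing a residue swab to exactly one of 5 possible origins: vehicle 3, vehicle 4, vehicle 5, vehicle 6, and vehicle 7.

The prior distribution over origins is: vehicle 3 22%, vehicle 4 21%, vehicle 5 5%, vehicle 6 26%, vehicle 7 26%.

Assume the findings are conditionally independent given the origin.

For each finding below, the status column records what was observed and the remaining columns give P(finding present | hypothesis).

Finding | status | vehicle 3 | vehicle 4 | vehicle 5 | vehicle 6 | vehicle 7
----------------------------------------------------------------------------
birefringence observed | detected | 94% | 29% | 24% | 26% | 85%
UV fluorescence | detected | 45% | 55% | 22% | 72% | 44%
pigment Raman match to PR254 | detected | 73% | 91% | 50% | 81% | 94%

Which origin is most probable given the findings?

Multiply each prior by the joint likelihood of the evidence pattern:
  vehicle 3: 0.22 × 0.94 × 0.45 × 0.73 = 0.067934
  vehicle 4: 0.21 × 0.29 × 0.55 × 0.91 = 0.03048
  vehicle 5: 0.05 × 0.24 × 0.22 × 0.50 = 0.00132
  vehicle 6: 0.26 × 0.26 × 0.72 × 0.81 = 0.039424
  vehicle 7: 0.26 × 0.85 × 0.44 × 0.94 = 0.091406
Marginal likelihood of the evidence = 0.23056.
P(vehicle 3 | evidence) ≈ 0.067934 / 0.23056 ≈ 0.295
P(vehicle 4 | evidence) ≈ 0.03048 / 0.23056 ≈ 0.132
P(vehicle 5 | evidence) ≈ 0.00132 / 0.23056 ≈ 0.006
P(vehicle 6 | evidence) ≈ 0.039424 / 0.23056 ≈ 0.171
P(vehicle 7 | evidence) ≈ 0.091406 / 0.23056 ≈ 0.396
The largest is 0.396, so vehicle 7 is most probable.

vehicle 7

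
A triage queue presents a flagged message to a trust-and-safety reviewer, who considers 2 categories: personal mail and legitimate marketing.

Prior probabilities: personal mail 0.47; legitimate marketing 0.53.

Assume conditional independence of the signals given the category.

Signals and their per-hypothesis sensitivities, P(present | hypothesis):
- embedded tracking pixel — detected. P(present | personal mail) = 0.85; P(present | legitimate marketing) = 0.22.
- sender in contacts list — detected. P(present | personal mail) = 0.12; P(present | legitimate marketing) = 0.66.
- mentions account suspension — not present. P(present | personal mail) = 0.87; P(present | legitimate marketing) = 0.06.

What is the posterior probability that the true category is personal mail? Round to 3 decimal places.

By Bayes' rule with conditional independence, the unnormalized weight for each hypothesis is prior × ∏ likelihoods (using 1 − P(present | H) for each absent signal):
  personal mail: 0.47 × 0.85 × 0.12 × (1 − 0.87) = 0.0062322
  legitimate marketing: 0.53 × 0.22 × 0.66 × (1 − 0.06) = 0.072339
Normalizing constant Z = 0.0062322 + 0.072339 = 0.078571.
P(personal mail | evidence) = 0.0062322 / 0.078571 ≈ 0.079.

0.079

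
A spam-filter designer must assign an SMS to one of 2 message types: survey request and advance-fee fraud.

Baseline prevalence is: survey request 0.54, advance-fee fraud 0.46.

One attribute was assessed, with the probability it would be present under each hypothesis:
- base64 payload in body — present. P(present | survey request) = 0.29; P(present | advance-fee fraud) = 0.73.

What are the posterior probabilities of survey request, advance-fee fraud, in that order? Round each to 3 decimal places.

0.318, 0.682

Multiply each prior by the likelihood of the attribute:
  survey request: 0.54 × 0.29 = 0.1566
  advance-fee fraud: 0.46 × 0.73 = 0.3358
Normalizing constant Z = 0.1566 + 0.3358 = 0.4924.
P(survey request | evidence) = 0.1566 / 0.4924 ≈ 0.318
P(advance-fee fraud | evidence) = 0.3358 / 0.4924 ≈ 0.682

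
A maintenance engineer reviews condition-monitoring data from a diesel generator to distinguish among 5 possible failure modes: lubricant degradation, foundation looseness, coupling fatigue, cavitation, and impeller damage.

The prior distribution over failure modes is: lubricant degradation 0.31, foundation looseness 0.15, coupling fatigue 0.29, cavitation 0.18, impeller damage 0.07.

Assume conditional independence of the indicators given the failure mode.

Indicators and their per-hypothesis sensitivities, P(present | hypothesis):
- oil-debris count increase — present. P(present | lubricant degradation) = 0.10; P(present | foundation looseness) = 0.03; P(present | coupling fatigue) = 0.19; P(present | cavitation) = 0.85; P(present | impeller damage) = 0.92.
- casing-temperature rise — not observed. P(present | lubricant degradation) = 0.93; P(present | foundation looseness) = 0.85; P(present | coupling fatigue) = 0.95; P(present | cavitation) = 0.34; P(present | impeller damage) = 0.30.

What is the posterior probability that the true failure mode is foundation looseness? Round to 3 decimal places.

0.004

For each hypothesis, the unnormalized posterior weight is prior × product of the indicator likelihoods (using 1 − P(present | H) for each absent indicator):
  lubricant degradation: 0.31 × 0.10 × (1 − 0.93) = 0.00217
  foundation looseness: 0.15 × 0.03 × (1 − 0.85) = 0.000675
  coupling fatigue: 0.29 × 0.19 × (1 − 0.95) = 0.002755
  cavitation: 0.18 × 0.85 × (1 − 0.34) = 0.10098
  impeller damage: 0.07 × 0.92 × (1 − 0.30) = 0.04508
Marginal likelihood of the evidence = 0.15166.
P(foundation looseness | evidence) = 0.000675 / 0.15166 ≈ 0.004.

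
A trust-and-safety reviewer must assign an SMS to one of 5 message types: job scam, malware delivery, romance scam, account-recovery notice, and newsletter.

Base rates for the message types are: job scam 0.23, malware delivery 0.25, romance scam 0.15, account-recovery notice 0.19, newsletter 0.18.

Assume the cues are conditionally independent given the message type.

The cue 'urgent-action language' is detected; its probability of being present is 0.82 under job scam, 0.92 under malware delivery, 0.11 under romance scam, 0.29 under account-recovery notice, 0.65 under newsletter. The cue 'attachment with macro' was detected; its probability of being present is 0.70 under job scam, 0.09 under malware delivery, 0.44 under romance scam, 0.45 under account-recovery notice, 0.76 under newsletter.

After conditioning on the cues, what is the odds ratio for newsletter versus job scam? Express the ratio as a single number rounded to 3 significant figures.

0.674

Unnormalized posterior weight (prior times the cue likelihoods) for each of the two hypotheses:
  newsletter: 0.18 × 0.65 × 0.76 = 0.08892
  job scam: 0.23 × 0.82 × 0.70 = 0.13202
Odds(newsletter : job scam) = 0.08892 / 0.13202 ≈ 0.674.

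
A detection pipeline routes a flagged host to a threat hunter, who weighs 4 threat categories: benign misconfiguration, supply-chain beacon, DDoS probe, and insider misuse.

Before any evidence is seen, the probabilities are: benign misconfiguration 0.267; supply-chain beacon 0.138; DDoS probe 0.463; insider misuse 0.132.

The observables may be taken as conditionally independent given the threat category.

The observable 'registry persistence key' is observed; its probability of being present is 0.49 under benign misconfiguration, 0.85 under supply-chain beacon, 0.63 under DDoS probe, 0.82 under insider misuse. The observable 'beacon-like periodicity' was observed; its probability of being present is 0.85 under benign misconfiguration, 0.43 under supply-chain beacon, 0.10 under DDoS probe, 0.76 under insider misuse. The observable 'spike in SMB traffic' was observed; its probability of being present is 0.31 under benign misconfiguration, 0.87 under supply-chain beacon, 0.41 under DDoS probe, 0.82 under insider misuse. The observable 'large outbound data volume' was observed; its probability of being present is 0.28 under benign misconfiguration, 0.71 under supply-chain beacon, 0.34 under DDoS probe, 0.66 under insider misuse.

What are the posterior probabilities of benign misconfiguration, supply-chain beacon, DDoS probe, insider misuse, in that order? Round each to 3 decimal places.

By Bayes' rule with conditional independence, the unnormalized weight for each hypothesis is prior × ∏ likelihoods:
  benign misconfiguration: 0.267 × 0.49 × 0.85 × 0.31 × 0.28 = 0.0096526
  supply-chain beacon: 0.138 × 0.85 × 0.43 × 0.87 × 0.71 = 0.031156
  DDoS probe: 0.463 × 0.63 × 0.10 × 0.41 × 0.34 = 0.0040662
  insider misuse: 0.132 × 0.82 × 0.76 × 0.82 × 0.66 = 0.04452
Marginal likelihood of the evidence = 0.089395.
P(benign misconfiguration | evidence) = 0.0096526 / 0.089395 ≈ 0.108
P(supply-chain beacon | evidence) = 0.031156 / 0.089395 ≈ 0.349
P(DDoS probe | evidence) = 0.0040662 / 0.089395 ≈ 0.045
P(insider misuse | evidence) = 0.04452 / 0.089395 ≈ 0.498

0.108, 0.349, 0.045, 0.498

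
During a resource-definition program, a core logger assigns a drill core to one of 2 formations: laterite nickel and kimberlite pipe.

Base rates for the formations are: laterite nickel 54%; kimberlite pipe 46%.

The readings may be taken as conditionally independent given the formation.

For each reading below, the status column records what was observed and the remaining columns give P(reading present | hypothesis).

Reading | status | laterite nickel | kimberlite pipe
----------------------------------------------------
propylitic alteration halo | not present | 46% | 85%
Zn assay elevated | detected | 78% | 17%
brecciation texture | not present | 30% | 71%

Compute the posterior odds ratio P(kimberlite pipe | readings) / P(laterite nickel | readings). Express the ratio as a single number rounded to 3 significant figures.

The normalizing constant cancels in an odds ratio, so compute prior × likelihood for the two hypotheses only (using 1 − P(present | H) for each absent reading):
  kimberlite pipe: 0.46 × (1 − 0.85) × 0.17 × (1 − 0.71) = 0.0034017
  laterite nickel: 0.54 × (1 − 0.46) × 0.78 × (1 − 0.30) = 0.15921
Posterior odds = 0.0034017 / 0.15921 ≈ 0.0214.

0.0214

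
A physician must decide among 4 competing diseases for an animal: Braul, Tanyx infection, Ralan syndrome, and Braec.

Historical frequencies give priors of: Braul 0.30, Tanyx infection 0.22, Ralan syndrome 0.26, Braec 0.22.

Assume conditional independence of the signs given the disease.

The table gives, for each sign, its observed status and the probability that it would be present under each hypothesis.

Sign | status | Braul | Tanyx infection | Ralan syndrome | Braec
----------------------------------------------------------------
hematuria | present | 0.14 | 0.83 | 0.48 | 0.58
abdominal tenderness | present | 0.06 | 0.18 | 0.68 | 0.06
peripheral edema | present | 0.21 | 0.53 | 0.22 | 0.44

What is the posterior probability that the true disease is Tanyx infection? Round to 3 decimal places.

For each hypothesis, the unnormalized posterior weight is prior × product of the sign likelihoods:
  Braul: 0.30 × 0.14 × 0.06 × 0.21 = 0.0005292
  Tanyx infection: 0.22 × 0.83 × 0.18 × 0.53 = 0.01742
  Ralan syndrome: 0.26 × 0.48 × 0.68 × 0.22 = 0.01867
  Braec: 0.22 × 0.58 × 0.06 × 0.44 = 0.0033686
Normalizing constant Z = 0.0005292 + 0.01742 + 0.01867 + 0.0033686 = 0.039988.
P(Tanyx infection | evidence) = 0.01742 / 0.039988 ≈ 0.436.

0.436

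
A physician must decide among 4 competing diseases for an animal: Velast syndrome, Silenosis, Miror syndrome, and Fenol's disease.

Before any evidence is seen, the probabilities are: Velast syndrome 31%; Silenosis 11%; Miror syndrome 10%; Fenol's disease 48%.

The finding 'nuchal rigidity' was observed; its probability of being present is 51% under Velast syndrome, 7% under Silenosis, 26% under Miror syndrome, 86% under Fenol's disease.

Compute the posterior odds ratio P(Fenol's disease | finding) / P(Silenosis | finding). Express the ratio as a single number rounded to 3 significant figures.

Posterior odds equal prior odds times the likelihood ratio; only the two competing hypotheses matter.
  Fenol's disease: 0.48 × 0.86 = 0.4128
  Silenosis: 0.11 × 0.07 = 0.0077
Odds(Fenol's disease : Silenosis) = 0.4128 / 0.0077 ≈ 53.6.

53.6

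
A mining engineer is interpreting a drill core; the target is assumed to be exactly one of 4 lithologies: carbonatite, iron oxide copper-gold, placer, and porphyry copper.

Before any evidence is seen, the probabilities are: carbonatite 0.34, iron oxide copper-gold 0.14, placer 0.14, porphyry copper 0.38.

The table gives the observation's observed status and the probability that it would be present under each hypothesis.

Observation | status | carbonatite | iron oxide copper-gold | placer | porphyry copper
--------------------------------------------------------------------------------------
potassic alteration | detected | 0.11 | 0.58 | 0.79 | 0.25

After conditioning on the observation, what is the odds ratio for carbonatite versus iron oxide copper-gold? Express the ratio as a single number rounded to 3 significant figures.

Unnormalized posterior weight (prior times the observation likelihood) for each of the two hypotheses:
  carbonatite: 0.34 × 0.11 = 0.0374
  iron oxide copper-gold: 0.14 × 0.58 = 0.0812
Odds(carbonatite : iron oxide copper-gold) = 0.0374 / 0.0812 ≈ 0.461.

0.461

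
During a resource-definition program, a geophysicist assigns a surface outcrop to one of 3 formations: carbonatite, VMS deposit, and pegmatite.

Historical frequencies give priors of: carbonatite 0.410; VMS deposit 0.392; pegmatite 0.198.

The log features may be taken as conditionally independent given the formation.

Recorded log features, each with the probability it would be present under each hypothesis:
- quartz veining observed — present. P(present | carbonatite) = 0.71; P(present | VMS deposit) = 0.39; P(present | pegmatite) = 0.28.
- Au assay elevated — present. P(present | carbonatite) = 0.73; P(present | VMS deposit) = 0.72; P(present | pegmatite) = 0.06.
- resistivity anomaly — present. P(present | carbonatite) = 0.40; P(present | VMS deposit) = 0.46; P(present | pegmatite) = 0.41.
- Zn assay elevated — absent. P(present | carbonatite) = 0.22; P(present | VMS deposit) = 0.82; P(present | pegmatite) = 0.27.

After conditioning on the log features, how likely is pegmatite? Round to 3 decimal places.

For each hypothesis, the unnormalized posterior weight is prior × product of the log feature likelihoods (using 1 − P(present | H) for each absent log feature):
  carbonatite: 0.410 × 0.71 × 0.73 × 0.40 × (1 − 0.22) = 0.066301
  VMS deposit: 0.392 × 0.39 × 0.72 × 0.46 × (1 − 0.82) = 0.0091141
  pegmatite: 0.198 × 0.28 × 0.06 × 0.41 × (1 − 0.27) = 0.00099559
Marginal likelihood of the evidence = 0.076411.
P(pegmatite | evidence) = 0.00099559 / 0.076411 ≈ 0.013.

0.013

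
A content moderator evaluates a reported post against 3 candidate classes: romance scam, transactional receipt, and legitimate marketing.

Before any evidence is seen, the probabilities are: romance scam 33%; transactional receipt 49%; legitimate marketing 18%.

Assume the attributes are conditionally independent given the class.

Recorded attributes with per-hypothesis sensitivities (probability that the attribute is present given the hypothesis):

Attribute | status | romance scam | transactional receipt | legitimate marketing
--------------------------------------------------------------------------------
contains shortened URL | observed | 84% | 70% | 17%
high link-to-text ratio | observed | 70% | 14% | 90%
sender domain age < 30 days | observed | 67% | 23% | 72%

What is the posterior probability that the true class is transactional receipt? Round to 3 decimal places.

For each hypothesis, the unnormalized posterior weight is prior × product of the attribute likelihoods:
  romance scam: 0.33 × 0.84 × 0.70 × 0.67 = 0.13001
  transactional receipt: 0.49 × 0.70 × 0.14 × 0.23 = 0.011045
  legitimate marketing: 0.18 × 0.17 × 0.90 × 0.72 = 0.019829
The unnormalized weights sum to 0.16088.
P(transactional receipt | evidence) = 0.011045 / 0.16088 ≈ 0.069.

0.069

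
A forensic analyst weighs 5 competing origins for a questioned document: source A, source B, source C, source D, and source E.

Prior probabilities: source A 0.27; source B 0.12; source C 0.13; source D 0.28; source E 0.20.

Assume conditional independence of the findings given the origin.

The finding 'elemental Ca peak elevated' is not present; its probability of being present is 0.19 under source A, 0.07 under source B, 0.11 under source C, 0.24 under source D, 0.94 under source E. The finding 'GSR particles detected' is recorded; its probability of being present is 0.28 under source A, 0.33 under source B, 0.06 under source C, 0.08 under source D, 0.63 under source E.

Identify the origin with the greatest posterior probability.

By Bayes' rule with conditional independence, the unnormalized weight for each hypothesis is prior × ∏ likelihoods (using 1 − P(present | H) for each absent finding):
  source A: 0.27 × (1 − 0.19) × 0.28 = 0.061236
  source B: 0.12 × (1 − 0.07) × 0.33 = 0.036828
  source C: 0.13 × (1 − 0.11) × 0.06 = 0.006942
  source D: 0.28 × (1 − 0.24) × 0.08 = 0.017024
  source E: 0.20 × (1 − 0.94) × 0.63 = 0.00756
Normalizing constant Z = 0.061236 + 0.036828 + 0.006942 + 0.017024 + 0.00756 = 0.12959.
P(source A | evidence) ≈ 0.061236 / 0.12959 ≈ 0.473
P(source B | evidence) ≈ 0.036828 / 0.12959 ≈ 0.284
P(source C | evidence) ≈ 0.006942 / 0.12959 ≈ 0.054
P(source D | evidence) ≈ 0.017024 / 0.12959 ≈ 0.131
P(source E | evidence) ≈ 0.00756 / 0.12959 ≈ 0.058
The largest is 0.473, so source A is most probable.

source A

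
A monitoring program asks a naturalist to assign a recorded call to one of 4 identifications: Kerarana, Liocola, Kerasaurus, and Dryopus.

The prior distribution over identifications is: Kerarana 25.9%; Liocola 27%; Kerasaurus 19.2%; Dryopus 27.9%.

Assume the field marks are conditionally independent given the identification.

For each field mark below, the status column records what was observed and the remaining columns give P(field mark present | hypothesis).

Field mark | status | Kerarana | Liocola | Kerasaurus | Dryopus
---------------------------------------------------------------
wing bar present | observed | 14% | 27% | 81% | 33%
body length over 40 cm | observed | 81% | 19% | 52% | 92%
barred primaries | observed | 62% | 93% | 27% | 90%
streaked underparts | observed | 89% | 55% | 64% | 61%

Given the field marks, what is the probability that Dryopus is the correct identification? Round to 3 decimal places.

For each hypothesis, the unnormalized posterior weight is prior × product of the field mark likelihoods:
  Kerarana: 0.259 × 0.14 × 0.81 × 0.62 × 0.89 = 0.016207
  Liocola: 0.270 × 0.27 × 0.19 × 0.93 × 0.55 = 0.0070848
  Kerasaurus: 0.192 × 0.81 × 0.52 × 0.27 × 0.64 = 0.013974
  Dryopus: 0.279 × 0.33 × 0.92 × 0.90 × 0.61 = 0.046503
Normalizing constant Z = 0.016207 + 0.0070848 + 0.013974 + 0.046503 = 0.083769.
P(Dryopus | evidence) = 0.046503 / 0.083769 ≈ 0.555.

0.555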